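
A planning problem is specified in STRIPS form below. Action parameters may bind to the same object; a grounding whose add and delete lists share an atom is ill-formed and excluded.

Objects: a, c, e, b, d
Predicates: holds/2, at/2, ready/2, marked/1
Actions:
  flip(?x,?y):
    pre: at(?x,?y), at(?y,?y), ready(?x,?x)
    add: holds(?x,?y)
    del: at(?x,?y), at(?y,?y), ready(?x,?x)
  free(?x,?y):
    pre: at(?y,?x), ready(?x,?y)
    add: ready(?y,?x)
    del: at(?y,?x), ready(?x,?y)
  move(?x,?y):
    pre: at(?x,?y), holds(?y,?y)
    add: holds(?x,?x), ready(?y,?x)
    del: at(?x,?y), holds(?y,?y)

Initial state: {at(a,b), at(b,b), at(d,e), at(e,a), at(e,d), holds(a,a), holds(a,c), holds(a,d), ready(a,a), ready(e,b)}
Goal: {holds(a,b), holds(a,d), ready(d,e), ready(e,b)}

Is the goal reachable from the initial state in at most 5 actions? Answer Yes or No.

1. flip(a,b)  →  {at(d,e), at(e,a), at(e,d), holds(a,a), holds(a,b), holds(a,c), holds(a,d), ready(e,b)}
2. move(e,a)  →  {at(d,e), at(e,d), holds(a,b), holds(a,c), holds(a,d), holds(e,e), ready(a,e), ready(e,b)}
3. move(d,e)  →  {at(e,d), holds(a,b), holds(a,c), holds(a,d), holds(d,d), ready(a,e), ready(e,b), ready(e,d)}
4. move(e,d)  →  {holds(a,b), holds(a,c), holds(a,d), holds(e,e), ready(a,e), ready(d,e), ready(e,b), ready(e,d)}
optimal plan length = 4; 4 ≤ 5

Yes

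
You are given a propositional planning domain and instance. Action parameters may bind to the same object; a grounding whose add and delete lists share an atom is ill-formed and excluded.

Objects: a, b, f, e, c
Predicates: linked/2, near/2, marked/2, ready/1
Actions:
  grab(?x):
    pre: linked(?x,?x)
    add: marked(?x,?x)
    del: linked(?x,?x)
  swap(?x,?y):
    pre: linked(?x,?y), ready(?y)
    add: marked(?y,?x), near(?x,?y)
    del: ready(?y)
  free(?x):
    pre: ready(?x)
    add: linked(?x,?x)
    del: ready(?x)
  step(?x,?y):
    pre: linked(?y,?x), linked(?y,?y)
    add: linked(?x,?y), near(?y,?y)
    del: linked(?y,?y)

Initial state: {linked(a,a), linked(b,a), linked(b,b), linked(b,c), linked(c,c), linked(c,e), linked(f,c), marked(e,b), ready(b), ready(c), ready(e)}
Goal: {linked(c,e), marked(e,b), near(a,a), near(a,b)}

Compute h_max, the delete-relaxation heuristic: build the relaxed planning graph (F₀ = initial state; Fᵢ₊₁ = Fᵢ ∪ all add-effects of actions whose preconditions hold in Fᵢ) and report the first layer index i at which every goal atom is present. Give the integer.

F0 = init (11 atoms)
F1 = F0 ∪ {linked(a,b), linked(c,b), linked(e,c), linked(e,e), marked(a,a), marked(b,b), marked(c,b), marked(c,c), marked(c,f), marked(e,c), near(b,b), near(b,c), near(c,c), near(c,e), near(f,c)}  (26 atoms)
F2 = F1 ∪ {marked(b,a), marked(b,c), marked(c,e), marked(e,e), near(a,a), near(a,b), near(c,b), near(e,c), near(e,e)}  (35 atoms)
goal ⊆ F2  ⇒  h_max = 2

2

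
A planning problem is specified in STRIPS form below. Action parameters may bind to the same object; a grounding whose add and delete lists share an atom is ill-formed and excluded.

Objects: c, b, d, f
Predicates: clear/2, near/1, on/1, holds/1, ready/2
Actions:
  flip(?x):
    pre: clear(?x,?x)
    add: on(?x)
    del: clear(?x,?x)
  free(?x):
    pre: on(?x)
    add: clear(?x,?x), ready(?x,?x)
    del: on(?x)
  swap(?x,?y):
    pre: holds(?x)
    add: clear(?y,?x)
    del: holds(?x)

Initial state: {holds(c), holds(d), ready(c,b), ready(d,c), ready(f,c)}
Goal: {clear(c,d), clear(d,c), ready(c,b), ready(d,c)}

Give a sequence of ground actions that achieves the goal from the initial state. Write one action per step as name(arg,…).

swap(c,d); swap(d,c)

1. swap(c,d)  →  {clear(d,c), holds(d), ready(c,b), ready(d,c), ready(f,c)}
2. swap(d,c)  →  {clear(c,d), clear(d,c), ready(c,b), ready(d,c), ready(f,c)}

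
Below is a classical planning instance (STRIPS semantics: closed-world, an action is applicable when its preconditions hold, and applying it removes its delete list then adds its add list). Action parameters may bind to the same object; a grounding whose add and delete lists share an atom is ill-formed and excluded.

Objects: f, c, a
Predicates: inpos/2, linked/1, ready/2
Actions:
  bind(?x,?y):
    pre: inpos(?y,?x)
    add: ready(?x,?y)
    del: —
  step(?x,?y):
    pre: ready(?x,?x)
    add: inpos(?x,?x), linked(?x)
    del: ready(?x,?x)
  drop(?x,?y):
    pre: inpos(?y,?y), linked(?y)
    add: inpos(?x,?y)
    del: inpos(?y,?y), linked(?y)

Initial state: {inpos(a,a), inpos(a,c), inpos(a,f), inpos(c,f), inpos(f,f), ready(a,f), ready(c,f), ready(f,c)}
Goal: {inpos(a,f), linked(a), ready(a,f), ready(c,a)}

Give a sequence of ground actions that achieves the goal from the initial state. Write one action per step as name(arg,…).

1. bind(c,a)  →  {inpos(a,a), inpos(a,c), inpos(a,f), inpos(c,f), inpos(f,f), ready(a,f), ready(c,a), ready(c,f), ready(f,c)}
2. bind(a,a)  →  {inpos(a,a), inpos(a,c), inpos(a,f), inpos(c,f), inpos(f,f), ready(a,a), ready(a,f), ready(c,a), ready(c,f), ready(f,c)}
3. step(a,f)  →  {inpos(a,a), inpos(a,c), inpos(a,f), inpos(c,f), inpos(f,f), linked(a), ready(a,f), ready(c,a), ready(c,f), ready(f,c)}

bind(c,a); bind(a,a); step(a,f)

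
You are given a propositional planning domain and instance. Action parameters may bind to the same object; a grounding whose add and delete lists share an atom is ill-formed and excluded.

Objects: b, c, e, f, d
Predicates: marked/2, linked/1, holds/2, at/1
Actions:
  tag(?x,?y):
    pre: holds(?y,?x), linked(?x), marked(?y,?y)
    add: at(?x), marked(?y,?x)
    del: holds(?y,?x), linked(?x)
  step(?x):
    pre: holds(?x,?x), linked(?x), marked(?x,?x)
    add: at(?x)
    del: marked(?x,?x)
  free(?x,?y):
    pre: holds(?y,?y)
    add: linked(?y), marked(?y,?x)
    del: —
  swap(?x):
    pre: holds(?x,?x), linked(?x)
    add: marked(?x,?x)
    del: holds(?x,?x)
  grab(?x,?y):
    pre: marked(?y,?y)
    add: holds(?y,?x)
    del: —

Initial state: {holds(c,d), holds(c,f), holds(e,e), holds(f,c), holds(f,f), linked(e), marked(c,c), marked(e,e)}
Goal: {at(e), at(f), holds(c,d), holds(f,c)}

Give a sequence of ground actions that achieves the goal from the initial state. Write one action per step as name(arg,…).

1. tag(e,e)  →  {at(e), holds(c,d), holds(c,f), holds(f,c), holds(f,f), marked(c,c), marked(e,e)}
2. free(b,f)  →  {at(e), holds(c,d), holds(c,f), holds(f,c), holds(f,f), linked(f), marked(c,c), marked(e,e), marked(f,b)}
3. tag(f,c)  →  {at(e), at(f), holds(c,d), holds(f,c), holds(f,f), marked(c,c), marked(c,f), marked(e,e), marked(f,b)}

tag(e,e); free(b,f); tag(f,c)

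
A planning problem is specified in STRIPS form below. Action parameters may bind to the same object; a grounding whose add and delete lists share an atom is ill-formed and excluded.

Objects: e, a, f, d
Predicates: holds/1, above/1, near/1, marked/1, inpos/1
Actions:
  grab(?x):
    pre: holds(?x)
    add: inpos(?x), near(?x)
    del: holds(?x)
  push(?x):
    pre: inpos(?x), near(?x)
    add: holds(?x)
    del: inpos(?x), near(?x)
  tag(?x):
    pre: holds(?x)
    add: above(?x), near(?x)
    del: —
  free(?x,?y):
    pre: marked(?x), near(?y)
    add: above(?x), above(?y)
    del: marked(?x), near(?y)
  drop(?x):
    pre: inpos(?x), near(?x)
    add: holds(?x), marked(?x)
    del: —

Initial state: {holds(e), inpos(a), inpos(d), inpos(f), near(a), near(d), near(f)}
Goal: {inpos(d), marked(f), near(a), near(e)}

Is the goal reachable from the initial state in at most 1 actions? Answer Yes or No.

1. grab(e)  →  {inpos(a), inpos(d), inpos(e), inpos(f), near(a), near(d), near(e), near(f)}
2. drop(f)  →  {holds(f), inpos(a), inpos(d), inpos(e), inpos(f), marked(f), near(a), near(d), near(e), near(f)}
optimal plan length = 2; 2 > 1

No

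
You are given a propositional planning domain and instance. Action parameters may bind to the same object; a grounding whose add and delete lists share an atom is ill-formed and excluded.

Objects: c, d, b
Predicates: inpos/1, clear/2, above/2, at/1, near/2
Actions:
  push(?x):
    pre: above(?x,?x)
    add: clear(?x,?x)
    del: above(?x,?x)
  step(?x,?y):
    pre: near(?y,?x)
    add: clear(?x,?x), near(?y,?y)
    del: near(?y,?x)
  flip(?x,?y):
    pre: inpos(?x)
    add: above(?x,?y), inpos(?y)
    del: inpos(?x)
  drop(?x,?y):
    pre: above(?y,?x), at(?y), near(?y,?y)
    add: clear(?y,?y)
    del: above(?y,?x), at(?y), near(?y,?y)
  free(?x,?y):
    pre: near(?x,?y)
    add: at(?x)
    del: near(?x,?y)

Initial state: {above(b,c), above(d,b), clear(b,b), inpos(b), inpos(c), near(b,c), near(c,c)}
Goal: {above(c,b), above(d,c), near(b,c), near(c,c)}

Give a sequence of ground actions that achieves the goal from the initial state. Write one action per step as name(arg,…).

1. flip(c,d)  →  {above(b,c), above(c,d), above(d,b), clear(b,b), inpos(b), inpos(d), near(b,c), near(c,c)}
2. flip(d,c)  →  {above(b,c), above(c,d), above(d,b), above(d,c), clear(b,b), inpos(b), inpos(c), near(b,c), near(c,c)}
3. flip(c,b)  →  {above(b,c), above(c,b), above(c,d), above(d,b), above(d,c), clear(b,b), inpos(b), near(b,c), near(c,c)}

flip(c,d); flip(d,c); flip(c,b)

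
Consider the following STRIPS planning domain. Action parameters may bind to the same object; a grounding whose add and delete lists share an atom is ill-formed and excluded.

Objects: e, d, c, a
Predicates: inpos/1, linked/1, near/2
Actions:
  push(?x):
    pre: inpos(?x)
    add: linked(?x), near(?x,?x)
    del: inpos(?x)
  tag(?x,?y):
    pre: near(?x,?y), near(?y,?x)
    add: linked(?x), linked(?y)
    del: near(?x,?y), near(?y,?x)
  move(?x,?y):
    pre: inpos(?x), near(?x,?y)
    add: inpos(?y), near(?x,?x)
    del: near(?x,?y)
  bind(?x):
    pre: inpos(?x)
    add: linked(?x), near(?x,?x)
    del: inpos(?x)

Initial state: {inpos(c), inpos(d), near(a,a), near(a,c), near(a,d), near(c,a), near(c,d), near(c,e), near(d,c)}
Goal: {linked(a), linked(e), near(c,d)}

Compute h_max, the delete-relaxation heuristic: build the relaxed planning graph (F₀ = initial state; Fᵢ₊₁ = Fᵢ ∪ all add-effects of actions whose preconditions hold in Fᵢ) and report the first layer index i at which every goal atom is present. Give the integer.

2

F0 = init (9 atoms)
F1 = F0 ∪ {inpos(a), inpos(e), linked(a), linked(c), linked(d), near(c,c), near(d,d)}  (16 atoms)
F2 = F1 ∪ {linked(e), near(e,e)}  (18 atoms)
goal ⊆ F2  ⇒  h_max = 2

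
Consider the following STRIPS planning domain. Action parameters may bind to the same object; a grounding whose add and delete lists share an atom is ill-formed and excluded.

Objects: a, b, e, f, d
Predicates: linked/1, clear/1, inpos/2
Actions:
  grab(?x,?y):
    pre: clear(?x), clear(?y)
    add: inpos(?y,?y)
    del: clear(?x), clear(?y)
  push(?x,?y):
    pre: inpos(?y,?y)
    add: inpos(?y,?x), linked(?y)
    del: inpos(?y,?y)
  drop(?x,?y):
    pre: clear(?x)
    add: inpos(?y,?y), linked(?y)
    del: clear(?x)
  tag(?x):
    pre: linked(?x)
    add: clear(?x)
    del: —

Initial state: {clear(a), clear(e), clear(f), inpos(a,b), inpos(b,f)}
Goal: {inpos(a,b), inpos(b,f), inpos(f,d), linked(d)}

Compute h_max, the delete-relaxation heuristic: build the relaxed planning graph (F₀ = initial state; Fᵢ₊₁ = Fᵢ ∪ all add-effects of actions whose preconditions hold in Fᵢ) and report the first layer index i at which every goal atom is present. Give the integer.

F0 = init (5 atoms)
F1 = F0 ∪ {inpos(a,a), inpos(b,b), inpos(d,d), inpos(e,e), inpos(f,f), linked(a), linked(b), linked(d), linked(e), linked(f)}  (15 atoms)
F2 = F1 ∪ {clear(b), clear(d), inpos(a,d), inpos(a,e), inpos(a,f), inpos(b,a), inpos(b,d), inpos(b,e), inpos(d,a), inpos(d,b), inpos(d,e), inpos(d,f), inpos(e,a), inpos(e,b), inpos(e,d), inpos(e,f), inpos(f,a), inpos(f,b), inpos(f,d), inpos(f,e)}  (35 atoms)
goal ⊆ F2  ⇒  h_max = 2

2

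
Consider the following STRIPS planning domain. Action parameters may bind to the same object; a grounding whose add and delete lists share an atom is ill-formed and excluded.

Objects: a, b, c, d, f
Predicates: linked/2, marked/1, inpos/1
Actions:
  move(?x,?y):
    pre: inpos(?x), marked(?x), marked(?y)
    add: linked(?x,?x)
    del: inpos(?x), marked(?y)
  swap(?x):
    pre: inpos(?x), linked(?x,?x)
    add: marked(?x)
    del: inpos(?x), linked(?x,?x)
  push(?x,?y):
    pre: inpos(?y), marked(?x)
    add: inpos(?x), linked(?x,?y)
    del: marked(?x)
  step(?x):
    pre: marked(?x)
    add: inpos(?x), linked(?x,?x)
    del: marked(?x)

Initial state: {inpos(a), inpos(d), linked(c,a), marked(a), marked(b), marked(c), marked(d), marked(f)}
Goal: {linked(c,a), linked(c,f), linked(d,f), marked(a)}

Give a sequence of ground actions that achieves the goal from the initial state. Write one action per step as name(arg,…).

1. push(f,a)  →  {inpos(a), inpos(d), inpos(f), linked(c,a), linked(f,a), marked(a), marked(b), marked(c), marked(d)}
2. push(c,f)  →  {inpos(a), inpos(c), inpos(d), inpos(f), linked(c,a), linked(c,f), linked(f,a), marked(a), marked(b), marked(d)}
3. push(d,f)  →  {inpos(a), inpos(c), inpos(d), inpos(f), linked(c,a), linked(c,f), linked(d,f), linked(f,a), marked(a), marked(b)}

push(f,a); push(c,f); push(d,f)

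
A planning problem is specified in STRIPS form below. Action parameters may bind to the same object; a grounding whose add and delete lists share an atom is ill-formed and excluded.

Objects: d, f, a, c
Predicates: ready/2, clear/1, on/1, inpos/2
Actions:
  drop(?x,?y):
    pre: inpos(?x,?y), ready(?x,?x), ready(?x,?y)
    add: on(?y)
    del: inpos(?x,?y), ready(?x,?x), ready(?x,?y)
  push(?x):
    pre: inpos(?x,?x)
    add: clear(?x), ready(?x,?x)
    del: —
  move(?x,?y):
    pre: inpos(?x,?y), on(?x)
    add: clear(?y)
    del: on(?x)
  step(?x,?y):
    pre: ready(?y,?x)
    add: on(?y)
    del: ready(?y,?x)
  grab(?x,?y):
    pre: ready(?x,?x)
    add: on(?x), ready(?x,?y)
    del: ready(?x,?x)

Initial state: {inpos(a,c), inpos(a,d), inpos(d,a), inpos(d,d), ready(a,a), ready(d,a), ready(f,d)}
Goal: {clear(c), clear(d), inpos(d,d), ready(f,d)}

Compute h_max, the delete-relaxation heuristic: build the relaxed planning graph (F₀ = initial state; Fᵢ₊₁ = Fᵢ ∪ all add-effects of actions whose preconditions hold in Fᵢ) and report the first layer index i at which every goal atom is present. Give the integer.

F0 = init (7 atoms)
F1 = F0 ∪ {clear(d), on(a), on(d), on(f), ready(a,c), ready(a,d), ready(a,f), ready(d,d)}  (15 atoms)
F2 = F1 ∪ {clear(a), clear(c), on(c), ready(d,c), ready(d,f)}  (20 atoms)
goal ⊆ F2  ⇒  h_max = 2

2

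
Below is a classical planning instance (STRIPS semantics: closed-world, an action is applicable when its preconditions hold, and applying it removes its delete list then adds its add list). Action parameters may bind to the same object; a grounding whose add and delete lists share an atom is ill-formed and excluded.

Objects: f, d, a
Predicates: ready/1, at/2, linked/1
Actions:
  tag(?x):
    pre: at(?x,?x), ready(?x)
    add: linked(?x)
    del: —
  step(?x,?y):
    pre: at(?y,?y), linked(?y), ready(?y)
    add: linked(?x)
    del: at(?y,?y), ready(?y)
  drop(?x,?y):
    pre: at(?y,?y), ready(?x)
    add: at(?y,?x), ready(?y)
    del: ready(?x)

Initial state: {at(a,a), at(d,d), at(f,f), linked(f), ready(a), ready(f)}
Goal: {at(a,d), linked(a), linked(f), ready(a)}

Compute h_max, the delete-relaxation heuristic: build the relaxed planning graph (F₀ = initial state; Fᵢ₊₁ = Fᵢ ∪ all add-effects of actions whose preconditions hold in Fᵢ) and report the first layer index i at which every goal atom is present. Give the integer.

F0 = init (6 atoms)
F1 = F0 ∪ {at(a,f), at(d,a), at(d,f), at(f,a), linked(a), linked(d), ready(d)}  (13 atoms)
F2 = F1 ∪ {at(a,d), at(f,d)}  (15 atoms)
goal ⊆ F2  ⇒  h_max = 2

2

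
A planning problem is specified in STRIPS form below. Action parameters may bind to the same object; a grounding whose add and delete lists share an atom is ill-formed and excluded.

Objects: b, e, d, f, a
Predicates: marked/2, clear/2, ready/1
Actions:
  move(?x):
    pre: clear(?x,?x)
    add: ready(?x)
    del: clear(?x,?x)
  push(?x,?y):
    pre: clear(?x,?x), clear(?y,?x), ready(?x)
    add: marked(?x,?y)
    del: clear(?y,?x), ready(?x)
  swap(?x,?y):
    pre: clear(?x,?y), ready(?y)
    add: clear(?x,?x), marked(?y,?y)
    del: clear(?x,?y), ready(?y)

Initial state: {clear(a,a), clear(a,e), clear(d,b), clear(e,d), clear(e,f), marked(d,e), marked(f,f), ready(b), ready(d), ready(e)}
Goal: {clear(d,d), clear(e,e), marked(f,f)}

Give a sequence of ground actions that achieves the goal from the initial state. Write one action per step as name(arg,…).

swap(e,d); swap(d,b)

1. swap(e,d)  →  {clear(a,a), clear(a,e), clear(d,b), clear(e,e), clear(e,f), marked(d,d), marked(d,e), marked(f,f), ready(b), ready(e)}
2. swap(d,b)  →  {clear(a,a), clear(a,e), clear(d,d), clear(e,e), clear(e,f), marked(b,b), marked(d,d), marked(d,e), marked(f,f), ready(e)}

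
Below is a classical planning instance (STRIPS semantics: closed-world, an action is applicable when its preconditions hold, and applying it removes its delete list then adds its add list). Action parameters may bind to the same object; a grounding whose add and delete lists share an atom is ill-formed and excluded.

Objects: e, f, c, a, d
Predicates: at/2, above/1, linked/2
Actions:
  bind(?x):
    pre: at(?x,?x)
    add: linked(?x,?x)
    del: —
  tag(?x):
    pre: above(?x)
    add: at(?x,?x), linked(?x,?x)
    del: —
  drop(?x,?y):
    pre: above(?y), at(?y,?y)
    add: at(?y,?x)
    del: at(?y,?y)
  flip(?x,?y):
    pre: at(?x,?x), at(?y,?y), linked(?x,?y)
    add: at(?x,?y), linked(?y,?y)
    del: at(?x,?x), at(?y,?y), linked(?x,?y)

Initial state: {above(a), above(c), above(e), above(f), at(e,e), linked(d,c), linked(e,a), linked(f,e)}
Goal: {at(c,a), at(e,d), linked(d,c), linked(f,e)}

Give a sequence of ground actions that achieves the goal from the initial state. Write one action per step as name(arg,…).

tag(c); drop(a,c); drop(d,e)

1. tag(c)  →  {above(a), above(c), above(e), above(f), at(c,c), at(e,e), linked(c,c), linked(d,c), linked(e,a), linked(f,e)}
2. drop(a,c)  →  {above(a), above(c), above(e), above(f), at(c,a), at(e,e), linked(c,c), linked(d,c), linked(e,a), linked(f,e)}
3. drop(d,e)  →  {above(a), above(c), above(e), above(f), at(c,a), at(e,d), linked(c,c), linked(d,c), linked(e,a), linked(f,e)}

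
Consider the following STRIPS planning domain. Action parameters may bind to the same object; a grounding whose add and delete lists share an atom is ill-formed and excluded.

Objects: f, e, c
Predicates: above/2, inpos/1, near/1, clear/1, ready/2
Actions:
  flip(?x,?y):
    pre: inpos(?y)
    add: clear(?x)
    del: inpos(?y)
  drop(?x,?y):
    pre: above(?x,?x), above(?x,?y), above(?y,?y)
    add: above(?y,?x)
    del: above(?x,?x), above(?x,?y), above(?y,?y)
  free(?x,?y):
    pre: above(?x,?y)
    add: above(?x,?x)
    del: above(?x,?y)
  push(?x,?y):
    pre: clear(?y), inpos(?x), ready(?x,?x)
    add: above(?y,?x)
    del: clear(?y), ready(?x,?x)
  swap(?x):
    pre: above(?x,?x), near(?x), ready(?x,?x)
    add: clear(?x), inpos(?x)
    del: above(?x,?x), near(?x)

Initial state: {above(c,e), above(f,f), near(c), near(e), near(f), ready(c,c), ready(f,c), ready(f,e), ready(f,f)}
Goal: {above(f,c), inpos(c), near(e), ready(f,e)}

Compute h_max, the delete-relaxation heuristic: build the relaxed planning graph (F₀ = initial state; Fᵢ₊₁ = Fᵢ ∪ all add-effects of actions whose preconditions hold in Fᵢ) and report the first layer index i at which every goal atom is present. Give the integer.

F0 = init (9 atoms)
F1 = F0 ∪ {above(c,c), clear(f), inpos(f)}  (12 atoms)
F2 = F1 ∪ {clear(c), clear(e), inpos(c)}  (15 atoms)
F3 = F2 ∪ {above(c,f), above(e,c), above(e,f), above(f,c)}  (19 atoms)
goal ⊆ F3  ⇒  h_max = 3

3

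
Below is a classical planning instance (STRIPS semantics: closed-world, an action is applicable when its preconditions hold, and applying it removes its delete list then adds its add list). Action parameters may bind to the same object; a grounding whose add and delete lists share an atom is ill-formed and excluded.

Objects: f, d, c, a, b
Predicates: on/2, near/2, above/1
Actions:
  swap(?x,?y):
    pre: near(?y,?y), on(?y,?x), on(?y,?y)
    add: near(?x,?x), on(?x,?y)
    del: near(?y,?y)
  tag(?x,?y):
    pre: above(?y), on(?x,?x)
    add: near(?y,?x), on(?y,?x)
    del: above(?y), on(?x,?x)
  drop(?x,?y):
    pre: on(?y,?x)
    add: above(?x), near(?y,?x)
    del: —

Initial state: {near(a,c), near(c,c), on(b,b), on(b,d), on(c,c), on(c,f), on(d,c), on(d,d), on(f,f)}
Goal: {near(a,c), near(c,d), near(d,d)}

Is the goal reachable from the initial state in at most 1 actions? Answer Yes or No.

No

1. drop(d,d)  →  {above(d), near(a,c), near(c,c), near(d,d), on(b,b), on(b,d), on(c,c), on(c,f), on(d,c), on(d,d), on(f,f)}
2. drop(c,d)  →  {above(c), above(d), near(a,c), near(c,c), near(d,c), near(d,d), on(b,b), on(b,d), on(c,c), on(c,f), on(d,c), on(d,d), on(f,f)}
3. tag(d,c)  →  {above(d), near(a,c), near(c,c), near(c,d), near(d,c), near(d,d), on(b,b), on(b,d), on(c,c), on(c,d), on(c,f), on(d,c), on(f,f)}
optimal plan length = 3; 3 > 1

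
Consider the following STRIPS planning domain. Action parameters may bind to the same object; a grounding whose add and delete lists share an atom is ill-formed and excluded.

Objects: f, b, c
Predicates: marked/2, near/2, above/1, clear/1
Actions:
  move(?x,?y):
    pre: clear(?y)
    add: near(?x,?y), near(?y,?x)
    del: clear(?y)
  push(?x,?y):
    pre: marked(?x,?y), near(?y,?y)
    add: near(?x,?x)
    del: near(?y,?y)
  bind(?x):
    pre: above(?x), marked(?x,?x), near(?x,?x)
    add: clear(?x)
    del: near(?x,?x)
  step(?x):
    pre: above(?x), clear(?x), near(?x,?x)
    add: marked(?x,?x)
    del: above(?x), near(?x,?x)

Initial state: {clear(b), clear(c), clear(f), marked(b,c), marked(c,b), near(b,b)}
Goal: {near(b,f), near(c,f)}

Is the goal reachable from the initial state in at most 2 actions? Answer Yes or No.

1. move(f,b)  →  {clear(c), clear(f), marked(b,c), marked(c,b), near(b,b), near(b,f), near(f,b)}
2. move(f,c)  →  {clear(f), marked(b,c), marked(c,b), near(b,b), near(b,f), near(c,f), near(f,b), near(f,c)}
optimal plan length = 2; 2 ≤ 2

Yes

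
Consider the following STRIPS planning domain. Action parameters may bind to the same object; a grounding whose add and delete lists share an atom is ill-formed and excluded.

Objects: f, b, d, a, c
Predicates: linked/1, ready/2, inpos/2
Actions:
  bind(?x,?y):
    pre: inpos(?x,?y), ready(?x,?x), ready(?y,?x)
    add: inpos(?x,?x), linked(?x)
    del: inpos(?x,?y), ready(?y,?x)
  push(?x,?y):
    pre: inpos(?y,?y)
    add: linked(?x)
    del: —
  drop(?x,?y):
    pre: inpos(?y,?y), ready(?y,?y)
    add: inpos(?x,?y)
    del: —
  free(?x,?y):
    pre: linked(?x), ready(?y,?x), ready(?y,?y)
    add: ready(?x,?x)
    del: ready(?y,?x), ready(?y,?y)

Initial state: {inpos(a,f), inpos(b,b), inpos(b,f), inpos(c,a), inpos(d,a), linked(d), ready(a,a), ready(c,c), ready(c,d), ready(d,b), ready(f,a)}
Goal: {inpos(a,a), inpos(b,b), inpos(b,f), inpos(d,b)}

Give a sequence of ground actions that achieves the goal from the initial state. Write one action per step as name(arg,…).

bind(a,f); push(b,b); free(d,c); free(b,d); drop(d,b)

1. bind(a,f)  →  {inpos(a,a), inpos(b,b), inpos(b,f), inpos(c,a), inpos(d,a), linked(a), linked(d), ready(a,a), ready(c,c), ready(c,d), ready(d,b)}
2. push(b,b)  →  {inpos(a,a), inpos(b,b), inpos(b,f), inpos(c,a), inpos(d,a), linked(a), linked(b), linked(d), ready(a,a), ready(c,c), ready(c,d), ready(d,b)}
3. free(d,c)  →  {inpos(a,a), inpos(b,b), inpos(b,f), inpos(c,a), inpos(d,a), linked(a), linked(b), linked(d), ready(a,a), ready(d,b), ready(d,d)}
4. free(b,d)  →  {inpos(a,a), inpos(b,b), inpos(b,f), inpos(c,a), inpos(d,a), linked(a), linked(b), linked(d), ready(a,a), ready(b,b)}
5. drop(d,b)  →  {inpos(a,a), inpos(b,b), inpos(b,f), inpos(c,a), inpos(d,a), inpos(d,b), linked(a), linked(b), linked(d), ready(a,a), ready(b,b)}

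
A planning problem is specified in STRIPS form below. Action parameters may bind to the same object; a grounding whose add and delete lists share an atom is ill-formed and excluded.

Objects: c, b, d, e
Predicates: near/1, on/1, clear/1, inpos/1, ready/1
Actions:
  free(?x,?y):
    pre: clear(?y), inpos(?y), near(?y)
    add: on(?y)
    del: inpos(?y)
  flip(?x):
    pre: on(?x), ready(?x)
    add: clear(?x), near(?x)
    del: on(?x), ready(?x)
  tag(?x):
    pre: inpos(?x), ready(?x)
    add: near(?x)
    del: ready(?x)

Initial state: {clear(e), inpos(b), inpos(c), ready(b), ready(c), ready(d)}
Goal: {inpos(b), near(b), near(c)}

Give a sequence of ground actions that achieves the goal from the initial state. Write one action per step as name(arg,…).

1. tag(c)  →  {clear(e), inpos(b), inpos(c), near(c), ready(b), ready(d)}
2. tag(b)  →  {clear(e), inpos(b), inpos(c), near(b), near(c), ready(d)}

tag(c); tag(b)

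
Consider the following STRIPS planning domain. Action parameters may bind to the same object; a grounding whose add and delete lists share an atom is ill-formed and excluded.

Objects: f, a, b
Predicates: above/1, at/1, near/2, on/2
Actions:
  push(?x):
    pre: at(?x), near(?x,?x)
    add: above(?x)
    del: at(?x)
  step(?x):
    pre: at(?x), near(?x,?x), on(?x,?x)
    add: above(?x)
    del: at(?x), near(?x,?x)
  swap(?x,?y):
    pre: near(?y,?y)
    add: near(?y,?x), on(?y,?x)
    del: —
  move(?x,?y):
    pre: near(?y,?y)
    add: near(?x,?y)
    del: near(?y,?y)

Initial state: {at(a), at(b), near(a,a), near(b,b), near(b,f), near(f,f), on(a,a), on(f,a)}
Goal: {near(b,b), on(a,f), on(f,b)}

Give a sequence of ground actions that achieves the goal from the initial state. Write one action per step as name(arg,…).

1. swap(f,a)  →  {at(a), at(b), near(a,a), near(a,f), near(b,b), near(b,f), near(f,f), on(a,a), on(a,f), on(f,a)}
2. swap(b,f)  →  {at(a), at(b), near(a,a), near(a,f), near(b,b), near(b,f), near(f,b), near(f,f), on(a,a), on(a,f), on(f,a), on(f,b)}

swap(f,a); swap(b,f)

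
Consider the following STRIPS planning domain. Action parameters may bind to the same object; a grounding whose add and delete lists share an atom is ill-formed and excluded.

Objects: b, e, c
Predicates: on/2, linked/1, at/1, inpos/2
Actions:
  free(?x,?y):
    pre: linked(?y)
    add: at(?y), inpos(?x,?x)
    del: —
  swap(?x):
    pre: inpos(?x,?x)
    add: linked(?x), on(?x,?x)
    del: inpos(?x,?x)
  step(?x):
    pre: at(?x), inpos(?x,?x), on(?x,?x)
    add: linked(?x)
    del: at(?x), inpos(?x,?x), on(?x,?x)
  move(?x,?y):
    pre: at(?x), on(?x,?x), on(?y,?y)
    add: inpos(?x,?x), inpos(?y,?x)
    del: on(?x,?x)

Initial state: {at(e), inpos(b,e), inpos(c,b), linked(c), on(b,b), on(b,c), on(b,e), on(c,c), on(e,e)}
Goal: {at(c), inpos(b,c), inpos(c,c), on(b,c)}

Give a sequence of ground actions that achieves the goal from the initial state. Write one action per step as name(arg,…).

free(b,c); move(c,b)

1. free(b,c)  →  {at(c), at(e), inpos(b,b), inpos(b,e), inpos(c,b), linked(c), on(b,b), on(b,c), on(b,e), on(c,c), on(e,e)}
2. move(c,b)  →  {at(c), at(e), inpos(b,b), inpos(b,c), inpos(b,e), inpos(c,b), inpos(c,c), linked(c), on(b,b), on(b,c), on(b,e), on(e,e)}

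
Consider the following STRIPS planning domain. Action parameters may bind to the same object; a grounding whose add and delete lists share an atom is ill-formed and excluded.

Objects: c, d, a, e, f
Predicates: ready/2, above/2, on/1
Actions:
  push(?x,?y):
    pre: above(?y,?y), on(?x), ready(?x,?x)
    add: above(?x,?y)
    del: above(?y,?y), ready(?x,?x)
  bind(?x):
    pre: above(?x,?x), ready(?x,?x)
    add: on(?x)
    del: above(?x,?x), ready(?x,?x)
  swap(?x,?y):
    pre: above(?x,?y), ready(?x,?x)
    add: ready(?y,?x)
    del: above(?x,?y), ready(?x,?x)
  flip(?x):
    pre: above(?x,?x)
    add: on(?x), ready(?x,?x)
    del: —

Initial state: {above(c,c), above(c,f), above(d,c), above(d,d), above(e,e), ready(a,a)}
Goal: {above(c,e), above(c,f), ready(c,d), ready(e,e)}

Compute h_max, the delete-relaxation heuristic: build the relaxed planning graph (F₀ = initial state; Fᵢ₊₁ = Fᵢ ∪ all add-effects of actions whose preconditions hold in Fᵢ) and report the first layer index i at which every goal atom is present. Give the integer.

F0 = init (6 atoms)
F1 = F0 ∪ {on(c), on(d), on(e), ready(c,c), ready(d,d), ready(e,e)}  (12 atoms)
F2 = F1 ∪ {above(c,d), above(c,e), above(d,e), above(e,c), above(e,d), ready(c,d), ready(f,c)}  (19 atoms)
goal ⊆ F2  ⇒  h_max = 2

2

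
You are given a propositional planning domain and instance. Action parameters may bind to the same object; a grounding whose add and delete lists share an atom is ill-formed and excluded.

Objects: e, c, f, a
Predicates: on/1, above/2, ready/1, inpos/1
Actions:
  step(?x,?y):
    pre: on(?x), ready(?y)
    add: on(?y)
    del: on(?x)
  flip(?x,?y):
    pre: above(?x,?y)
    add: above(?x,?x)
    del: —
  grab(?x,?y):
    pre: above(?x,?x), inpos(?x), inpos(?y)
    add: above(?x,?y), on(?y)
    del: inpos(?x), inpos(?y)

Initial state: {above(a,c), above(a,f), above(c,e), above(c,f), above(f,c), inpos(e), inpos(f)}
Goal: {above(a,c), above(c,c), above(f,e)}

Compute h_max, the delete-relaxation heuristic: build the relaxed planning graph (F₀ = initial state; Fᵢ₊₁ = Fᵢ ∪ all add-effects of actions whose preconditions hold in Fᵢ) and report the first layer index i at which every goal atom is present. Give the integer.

2

F0 = init (7 atoms)
F1 = F0 ∪ {above(a,a), above(c,c), above(f,f)}  (10 atoms)
F2 = F1 ∪ {above(f,e), on(e), on(f)}  (13 atoms)
goal ⊆ F2  ⇒  h_max = 2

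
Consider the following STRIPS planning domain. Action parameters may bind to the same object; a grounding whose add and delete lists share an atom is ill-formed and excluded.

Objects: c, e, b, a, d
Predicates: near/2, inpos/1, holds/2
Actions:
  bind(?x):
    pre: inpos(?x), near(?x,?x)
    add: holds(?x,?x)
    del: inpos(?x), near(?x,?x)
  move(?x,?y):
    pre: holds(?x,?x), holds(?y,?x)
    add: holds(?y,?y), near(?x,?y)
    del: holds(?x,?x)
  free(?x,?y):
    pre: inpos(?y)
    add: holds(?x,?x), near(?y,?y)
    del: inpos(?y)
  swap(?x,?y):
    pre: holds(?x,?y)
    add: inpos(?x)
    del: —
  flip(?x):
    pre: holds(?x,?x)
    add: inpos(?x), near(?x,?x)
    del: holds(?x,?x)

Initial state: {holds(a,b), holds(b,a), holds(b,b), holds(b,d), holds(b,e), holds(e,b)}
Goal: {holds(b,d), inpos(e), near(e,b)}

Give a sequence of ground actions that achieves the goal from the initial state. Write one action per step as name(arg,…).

1. move(b,e)  →  {holds(a,b), holds(b,a), holds(b,d), holds(b,e), holds(e,b), holds(e,e), near(b,e)}
2. move(e,b)  →  {holds(a,b), holds(b,a), holds(b,b), holds(b,d), holds(b,e), holds(e,b), near(b,e), near(e,b)}
3. swap(e,b)  →  {holds(a,b), holds(b,a), holds(b,b), holds(b,d), holds(b,e), holds(e,b), inpos(e), near(b,e), near(e,b)}

move(b,e); move(e,b); swap(e,b)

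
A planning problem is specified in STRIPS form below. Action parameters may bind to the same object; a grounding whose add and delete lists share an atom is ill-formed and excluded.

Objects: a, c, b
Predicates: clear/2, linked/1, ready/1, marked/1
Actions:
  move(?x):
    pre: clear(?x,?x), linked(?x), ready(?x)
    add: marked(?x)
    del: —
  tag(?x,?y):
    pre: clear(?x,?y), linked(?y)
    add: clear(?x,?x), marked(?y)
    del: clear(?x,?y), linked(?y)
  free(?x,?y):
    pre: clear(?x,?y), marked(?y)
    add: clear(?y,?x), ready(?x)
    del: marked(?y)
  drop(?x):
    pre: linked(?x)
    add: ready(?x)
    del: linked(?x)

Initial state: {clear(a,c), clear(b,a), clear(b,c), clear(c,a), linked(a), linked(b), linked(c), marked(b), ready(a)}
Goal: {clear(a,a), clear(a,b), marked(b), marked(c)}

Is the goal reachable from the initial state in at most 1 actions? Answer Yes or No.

1. tag(a,c)  →  {clear(a,a), clear(b,a), clear(b,c), clear(c,a), linked(a), linked(b), marked(b), marked(c), ready(a)}
2. move(a)  →  {clear(a,a), clear(b,a), clear(b,c), clear(c,a), linked(a), linked(b), marked(a), marked(b), marked(c), ready(a)}
3. free(b,a)  →  {clear(a,a), clear(a,b), clear(b,a), clear(b,c), clear(c,a), linked(a), linked(b), marked(b), marked(c), ready(a), ready(b)}
optimal plan length = 3; 3 > 1

No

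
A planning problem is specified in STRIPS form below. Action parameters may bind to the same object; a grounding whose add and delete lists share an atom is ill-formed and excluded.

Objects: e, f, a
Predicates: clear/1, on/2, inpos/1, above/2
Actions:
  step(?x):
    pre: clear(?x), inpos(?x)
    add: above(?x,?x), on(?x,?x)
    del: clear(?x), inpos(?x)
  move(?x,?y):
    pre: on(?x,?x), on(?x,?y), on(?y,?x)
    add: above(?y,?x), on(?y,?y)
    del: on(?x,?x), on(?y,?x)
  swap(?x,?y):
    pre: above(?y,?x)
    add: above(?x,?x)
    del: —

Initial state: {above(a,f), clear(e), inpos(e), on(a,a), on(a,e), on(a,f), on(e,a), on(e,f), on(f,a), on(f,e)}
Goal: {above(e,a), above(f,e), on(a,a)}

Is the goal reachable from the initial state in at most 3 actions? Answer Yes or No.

1. move(a,e)  →  {above(a,f), above(e,a), clear(e), inpos(e), on(a,e), on(a,f), on(e,e), on(e,f), on(f,a), on(f,e)}
2. move(e,f)  →  {above(a,f), above(e,a), above(f,e), clear(e), inpos(e), on(a,e), on(a,f), on(e,f), on(f,a), on(f,f)}
3. move(f,a)  →  {above(a,f), above(e,a), above(f,e), clear(e), inpos(e), on(a,a), on(a,e), on(e,f), on(f,a)}
optimal plan length = 3; 3 ≤ 3

Yes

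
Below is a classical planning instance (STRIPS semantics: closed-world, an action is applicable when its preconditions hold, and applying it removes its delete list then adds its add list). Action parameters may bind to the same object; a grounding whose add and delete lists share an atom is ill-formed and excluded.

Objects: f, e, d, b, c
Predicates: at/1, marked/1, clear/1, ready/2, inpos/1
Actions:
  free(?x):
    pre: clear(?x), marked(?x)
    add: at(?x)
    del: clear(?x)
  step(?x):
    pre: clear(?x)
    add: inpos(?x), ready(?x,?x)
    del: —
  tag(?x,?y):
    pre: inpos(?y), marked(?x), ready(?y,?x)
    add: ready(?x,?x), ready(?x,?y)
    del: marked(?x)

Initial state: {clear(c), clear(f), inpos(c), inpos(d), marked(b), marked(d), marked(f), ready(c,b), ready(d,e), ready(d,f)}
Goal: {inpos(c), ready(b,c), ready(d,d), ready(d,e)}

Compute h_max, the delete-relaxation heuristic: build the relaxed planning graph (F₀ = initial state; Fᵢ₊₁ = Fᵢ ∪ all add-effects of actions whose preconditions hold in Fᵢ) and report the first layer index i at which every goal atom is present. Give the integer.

F0 = init (10 atoms)
F1 = F0 ∪ {at(f), inpos(f), ready(b,b), ready(b,c), ready(c,c), ready(f,d), ready(f,f)}  (17 atoms)
F2 = F1 ∪ {ready(d,d)}  (18 atoms)
goal ⊆ F2  ⇒  h_max = 2

2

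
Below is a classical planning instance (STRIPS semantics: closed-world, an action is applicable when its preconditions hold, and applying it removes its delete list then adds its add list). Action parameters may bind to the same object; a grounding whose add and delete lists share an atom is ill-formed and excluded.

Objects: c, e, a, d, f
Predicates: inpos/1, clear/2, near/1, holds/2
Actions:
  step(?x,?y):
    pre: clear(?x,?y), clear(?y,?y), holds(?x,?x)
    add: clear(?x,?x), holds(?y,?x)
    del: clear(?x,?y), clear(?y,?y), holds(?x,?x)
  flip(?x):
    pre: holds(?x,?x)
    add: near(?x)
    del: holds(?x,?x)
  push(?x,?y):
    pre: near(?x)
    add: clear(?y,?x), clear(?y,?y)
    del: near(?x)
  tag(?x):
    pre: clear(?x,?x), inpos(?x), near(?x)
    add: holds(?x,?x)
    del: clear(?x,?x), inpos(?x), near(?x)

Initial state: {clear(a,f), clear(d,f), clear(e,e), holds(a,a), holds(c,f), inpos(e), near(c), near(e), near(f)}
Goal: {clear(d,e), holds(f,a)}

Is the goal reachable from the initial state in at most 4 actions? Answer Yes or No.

1. push(c,f)  →  {clear(a,f), clear(d,f), clear(e,e), clear(f,c), clear(f,f), holds(a,a), holds(c,f), inpos(e), near(e), near(f)}
2. step(a,f)  →  {clear(a,a), clear(d,f), clear(e,e), clear(f,c), holds(c,f), holds(f,a), inpos(e), near(e), near(f)}
3. push(e,d)  →  {clear(a,a), clear(d,d), clear(d,e), clear(d,f), clear(e,e), clear(f,c), holds(c,f), holds(f,a), inpos(e), near(f)}
optimal plan length = 3; 3 ≤ 4

Yes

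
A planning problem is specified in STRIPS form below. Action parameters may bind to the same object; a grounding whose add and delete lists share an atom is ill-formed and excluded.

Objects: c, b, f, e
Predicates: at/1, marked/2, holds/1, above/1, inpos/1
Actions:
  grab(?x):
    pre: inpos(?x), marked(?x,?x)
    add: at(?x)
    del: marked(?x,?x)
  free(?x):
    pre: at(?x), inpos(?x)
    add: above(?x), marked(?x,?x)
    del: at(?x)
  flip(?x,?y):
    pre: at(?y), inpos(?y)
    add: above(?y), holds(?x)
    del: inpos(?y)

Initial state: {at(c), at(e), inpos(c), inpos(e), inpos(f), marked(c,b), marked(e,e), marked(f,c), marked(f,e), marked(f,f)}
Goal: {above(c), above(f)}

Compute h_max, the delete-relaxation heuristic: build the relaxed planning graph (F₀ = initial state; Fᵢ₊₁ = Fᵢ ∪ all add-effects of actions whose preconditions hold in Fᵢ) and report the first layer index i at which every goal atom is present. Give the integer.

2

F0 = init (10 atoms)
F1 = F0 ∪ {above(c), above(e), at(f), holds(b), holds(c), holds(e), holds(f), marked(c,c)}  (18 atoms)
F2 = F1 ∪ {above(f)}  (19 atoms)
goal ⊆ F2  ⇒  h_max = 2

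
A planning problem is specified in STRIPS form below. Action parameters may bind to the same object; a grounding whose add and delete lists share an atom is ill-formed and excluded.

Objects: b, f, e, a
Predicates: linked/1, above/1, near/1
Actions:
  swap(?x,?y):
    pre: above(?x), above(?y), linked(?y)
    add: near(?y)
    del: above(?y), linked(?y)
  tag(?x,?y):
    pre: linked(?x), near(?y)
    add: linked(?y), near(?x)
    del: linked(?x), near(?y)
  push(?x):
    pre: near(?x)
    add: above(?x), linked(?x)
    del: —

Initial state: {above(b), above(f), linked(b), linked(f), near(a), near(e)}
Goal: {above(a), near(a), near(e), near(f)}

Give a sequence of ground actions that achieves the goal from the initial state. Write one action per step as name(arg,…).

swap(b,f); push(a)

1. swap(b,f)  →  {above(b), linked(b), near(a), near(e), near(f)}
2. push(a)  →  {above(a), above(b), linked(a), linked(b), near(a), near(e), near(f)}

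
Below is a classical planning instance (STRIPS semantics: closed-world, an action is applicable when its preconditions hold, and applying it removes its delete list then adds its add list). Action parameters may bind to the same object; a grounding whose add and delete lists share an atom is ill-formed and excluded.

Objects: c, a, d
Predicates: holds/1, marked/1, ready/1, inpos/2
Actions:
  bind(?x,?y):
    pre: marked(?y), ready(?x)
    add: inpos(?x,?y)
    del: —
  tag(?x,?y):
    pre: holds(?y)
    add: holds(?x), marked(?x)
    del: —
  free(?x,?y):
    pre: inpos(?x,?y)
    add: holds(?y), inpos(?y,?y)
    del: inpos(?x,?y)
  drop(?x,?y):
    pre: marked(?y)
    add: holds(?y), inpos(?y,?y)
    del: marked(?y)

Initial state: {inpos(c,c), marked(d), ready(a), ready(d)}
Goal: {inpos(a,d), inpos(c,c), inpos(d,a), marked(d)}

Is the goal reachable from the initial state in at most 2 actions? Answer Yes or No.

1. bind(a,d)  →  {inpos(a,d), inpos(c,c), marked(d), ready(a), ready(d)}
2. free(a,d)  →  {holds(d), inpos(c,c), inpos(d,d), marked(d), ready(a), ready(d)}
3. bind(a,d)  →  {holds(d), inpos(a,d), inpos(c,c), inpos(d,d), marked(d), ready(a), ready(d)}
4. tag(a,d)  →  {holds(a), holds(d), inpos(a,d), inpos(c,c), inpos(d,d), marked(a), marked(d), ready(a), ready(d)}
5. bind(d,a)  →  {holds(a), holds(d), inpos(a,d), inpos(c,c), inpos(d,a), inpos(d,d), marked(a), marked(d), ready(a), ready(d)}
optimal plan length = 5; 5 > 2

No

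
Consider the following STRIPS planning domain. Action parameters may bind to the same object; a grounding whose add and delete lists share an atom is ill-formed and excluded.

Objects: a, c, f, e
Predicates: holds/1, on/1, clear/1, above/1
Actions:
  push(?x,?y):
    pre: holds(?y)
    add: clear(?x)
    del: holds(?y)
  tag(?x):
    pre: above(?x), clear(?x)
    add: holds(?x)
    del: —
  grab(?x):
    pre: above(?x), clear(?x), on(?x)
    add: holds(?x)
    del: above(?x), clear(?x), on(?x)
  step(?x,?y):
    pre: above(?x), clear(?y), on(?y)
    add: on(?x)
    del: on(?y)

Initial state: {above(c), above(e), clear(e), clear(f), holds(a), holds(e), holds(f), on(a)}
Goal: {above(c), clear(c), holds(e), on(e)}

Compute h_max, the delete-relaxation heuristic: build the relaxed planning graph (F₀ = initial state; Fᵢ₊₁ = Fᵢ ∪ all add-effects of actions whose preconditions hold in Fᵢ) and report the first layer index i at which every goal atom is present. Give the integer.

F0 = init (8 atoms)
F1 = F0 ∪ {clear(a), clear(c)}  (10 atoms)
F2 = F1 ∪ {holds(c), on(c), on(e)}  (13 atoms)
goal ⊆ F2  ⇒  h_max = 2

2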